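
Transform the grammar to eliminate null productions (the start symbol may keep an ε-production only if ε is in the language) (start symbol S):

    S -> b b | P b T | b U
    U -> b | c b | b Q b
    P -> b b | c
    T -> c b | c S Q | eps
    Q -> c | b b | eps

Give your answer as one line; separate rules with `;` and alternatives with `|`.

S -> b b | P b T | P b | b U; U -> b | c b | b Q b | b b; P -> b b | c; T -> c b | c S Q | c S; Q -> c | b b

The nullable symbols are {Q, T}.
ε ∉ L(G), so no ε-production is kept.
Add the nullable-subset variants: S → P b T gives P b T | P b. U → b Q b gives b Q b | b b. T → c S Q gives c S Q | c S.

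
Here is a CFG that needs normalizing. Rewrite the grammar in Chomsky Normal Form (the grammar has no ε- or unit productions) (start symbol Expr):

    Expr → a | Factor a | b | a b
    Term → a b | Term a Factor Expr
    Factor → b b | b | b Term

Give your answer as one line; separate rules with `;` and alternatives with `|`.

Expr → a | Factor X1 | b | X1 X2; Term → X1 X2 | Term Y1; Factor → X2 X2 | b | X2 Term; X1 → a; X2 → b; Y1 → X1 Y2; Y2 → Factor Expr

Introduce a nonterminal for each terminal appearing in a rule of length ≥ 2: X1 → a, X2 → b.
Binarize each right-hand side of length ≥ 3 by chaining fresh nonterminals (Y1, Y2, …): affected rules were Term → Term X1 Factor Expr.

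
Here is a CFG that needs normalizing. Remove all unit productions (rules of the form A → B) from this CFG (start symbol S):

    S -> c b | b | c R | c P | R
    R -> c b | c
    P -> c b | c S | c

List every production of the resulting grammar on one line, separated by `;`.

S -> c b | b | c R | c P | c; R -> c b | c; P -> c b | c S | c

Unit pairs: S ⇒* {R}.
Replace each nonterminal's rules with the union of the non-unit rules of every nonterminal it unit-derives.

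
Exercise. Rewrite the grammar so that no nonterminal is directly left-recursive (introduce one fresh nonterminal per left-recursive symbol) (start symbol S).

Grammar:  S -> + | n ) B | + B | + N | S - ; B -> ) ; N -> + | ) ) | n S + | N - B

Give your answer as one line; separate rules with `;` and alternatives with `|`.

S -> + S' | n ) B S' | + B S' | + N S'; B -> ); N -> + N' | ) ) N' | n S + N'; S' -> - S' | ε; N' -> - B N' | ε

Left recursion appears on S, N.
For S: α = {-}, β = {+, n ) B, + B, + N}. Rewrite as S → β S' and S' → α S' | ε.
For N: α = {- B}, β = {+, ) ), n S +}. Rewrite as N → β N' and N' → α N' | ε.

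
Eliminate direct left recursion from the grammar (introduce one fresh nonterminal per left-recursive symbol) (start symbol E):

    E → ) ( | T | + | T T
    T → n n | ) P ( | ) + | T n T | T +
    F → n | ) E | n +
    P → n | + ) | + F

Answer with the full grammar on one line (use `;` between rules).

T is directly left-recursive.
For T: α = {n T, +}, β = {n n, ) P (, ) +}. Rewrite as T → β T' and T' → α T' | ε.

E → ) ( | T | + | T T; T → n n T' | ) P ( T' | ) + T'; F → n | ) E | n +; P → n | + ) | + F; T' → n T T' | + T' | ε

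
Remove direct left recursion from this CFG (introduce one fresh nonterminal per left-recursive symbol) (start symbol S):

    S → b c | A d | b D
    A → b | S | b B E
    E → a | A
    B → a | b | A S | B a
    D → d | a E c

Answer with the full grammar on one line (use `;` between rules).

Directly left-recursive nonterminal: B.
For B: α = {a}, β = {a, b, A S}. Rewrite as B → β B' and B' → α B' | ε.

S → b c | A d | b D; A → b | S | b B E; E → a | A; B → a B' | b B' | A S B'; D → d | a E c; B' → a B' | ε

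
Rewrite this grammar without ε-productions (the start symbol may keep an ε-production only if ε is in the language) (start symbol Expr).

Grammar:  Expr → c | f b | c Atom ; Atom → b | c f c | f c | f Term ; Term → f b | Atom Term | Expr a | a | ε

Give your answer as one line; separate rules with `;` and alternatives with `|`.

Expr → c | f b | c Atom; Atom → b | c f c | f c | f Term | f; Term → f b | Atom Term | Atom | Expr a | a

Nullable set = {Term}.
ε ∉ L(G), so no ε-production is kept.
Add the nullable-subset variants: Atom → f Term gives f Term | f. Term → Atom Term gives Atom Term | Atom.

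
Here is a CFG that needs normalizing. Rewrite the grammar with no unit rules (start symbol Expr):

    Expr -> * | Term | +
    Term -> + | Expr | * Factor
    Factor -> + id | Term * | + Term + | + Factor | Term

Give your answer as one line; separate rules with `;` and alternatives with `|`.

Expr -> + | * Factor | *; Term -> + | * Factor | *; Factor -> + | * Factor | + id | Term * | + Term + | + Factor | *

Unit pairs: Expr ⇒* {Term}; Factor ⇒* {Expr, Term}; Term ⇒* {Expr}.
For every A with A ⇒* B via unit rules, add B's non-unit alternatives to A; then delete every rule of the form X → Y.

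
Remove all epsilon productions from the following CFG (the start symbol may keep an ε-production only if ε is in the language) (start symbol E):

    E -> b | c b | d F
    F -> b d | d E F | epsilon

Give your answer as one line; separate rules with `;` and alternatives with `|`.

The nullable symbols are {F}.
ε ∉ L(G), so no ε-production is kept.
Expand every rule over subsets of its nullable positions: E → d F gives d F | d. F → d E F gives d E F | d E.

E -> b | c b | d F | d; F -> b d | d E F | d E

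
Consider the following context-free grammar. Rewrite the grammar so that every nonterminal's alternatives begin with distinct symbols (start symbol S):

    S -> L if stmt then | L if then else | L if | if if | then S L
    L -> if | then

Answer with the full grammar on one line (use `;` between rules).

S -> if if | then S L | L if S'; L -> if | then; S' -> stmt then | then else | ε

S has alternatives sharing prefix 'L if': factor to S → L if S' with S' → stmt then | then else | ε.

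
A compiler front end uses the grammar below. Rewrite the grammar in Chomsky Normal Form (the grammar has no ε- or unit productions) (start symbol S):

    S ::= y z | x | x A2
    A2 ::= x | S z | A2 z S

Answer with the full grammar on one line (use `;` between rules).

Introduce a nonterminal for each terminal appearing in a rule of length ≥ 2: X1 → y, X2 → z, X3 → x.
Binarize each right-hand side of length ≥ 3 by chaining fresh nonterminals (Y1, Y2, …): affected rules were A2 → A2 X2 S.

S ::= X1 X2 | x | X3 A2; A2 ::= x | S X2 | A2 Y1; X1 ::= y; X2 ::= z; X3 ::= x; Y1 ::= X2 S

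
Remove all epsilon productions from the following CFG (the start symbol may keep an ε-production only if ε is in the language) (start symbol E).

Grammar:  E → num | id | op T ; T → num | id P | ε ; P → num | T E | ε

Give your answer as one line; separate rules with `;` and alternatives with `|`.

E → num | id | op T | op; T → num | id P | id; P → num | T E | E

The nullable symbols are {P, T}.
ε ∉ L(G), so no ε-production is kept.
Expand every rule over subsets of its nullable positions: E → op T gives op T | op. T → id P gives id P | id. P → T E gives T E | E.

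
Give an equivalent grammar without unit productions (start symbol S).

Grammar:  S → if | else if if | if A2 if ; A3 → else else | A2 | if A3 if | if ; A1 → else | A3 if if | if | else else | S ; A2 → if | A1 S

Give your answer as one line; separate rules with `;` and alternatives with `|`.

Unit pairs: A1 ⇒* {S}; A3 ⇒* {A2}.
Replace each nonterminal's rules with the union of the non-unit rules of every nonterminal it unit-derives.

S → if | else if if | if A2 if; A3 → if | A1 S | else else | if A3 if; A1 → else | A3 if if | if | else else | else if if | if A2 if; A2 → if | A1 S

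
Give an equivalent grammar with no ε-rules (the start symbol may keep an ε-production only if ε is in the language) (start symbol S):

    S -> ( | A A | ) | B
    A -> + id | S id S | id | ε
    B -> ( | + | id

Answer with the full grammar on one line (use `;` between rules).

Nullable nonterminals: {A, S}.
ε ∈ L(G) since S is nullable, so keep S → ε.
Expand every rule over subsets of its nullable positions: S → A A gives A A | A. A → S id S gives S id S | S id | id S | id.

S -> ( | A A | A | ) | B | ε; A -> + id | S id S | S id | id S | id; B -> ( | + | id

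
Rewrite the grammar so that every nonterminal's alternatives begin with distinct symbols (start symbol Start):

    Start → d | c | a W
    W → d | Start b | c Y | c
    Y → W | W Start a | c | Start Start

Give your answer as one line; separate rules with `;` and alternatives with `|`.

W has alternatives sharing prefix 'c': factor to W → c W1 with W1 → Y | ε.
Y has alternatives sharing prefix 'W': factor to Y → W Y1 with Y1 → ε | Start a.

Start → d | c | a W; W → d | Start b | c W1; Y → c | Start Start | W Y1; W1 → Y | ε; Y1 → ε | Start a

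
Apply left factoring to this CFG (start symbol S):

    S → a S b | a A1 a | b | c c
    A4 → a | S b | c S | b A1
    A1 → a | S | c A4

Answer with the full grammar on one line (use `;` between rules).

S → b | c c | a S'; A4 → a | S b | c S | b A1; A1 → a | S | c A4; S' → S b | A1 a

S has alternatives sharing prefix 'a': factor to S → a S' with S' → S b | A1 a.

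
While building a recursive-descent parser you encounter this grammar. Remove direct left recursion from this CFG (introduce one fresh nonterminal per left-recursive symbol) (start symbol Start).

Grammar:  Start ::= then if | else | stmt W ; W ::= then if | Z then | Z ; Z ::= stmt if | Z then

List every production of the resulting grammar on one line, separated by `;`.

Z is directly left-recursive.
For Z: α = {then}, β = {stmt if}. Rewrite as Z → β Z1 and Z1 → α Z1 | ε.

Start ::= then if | else | stmt W; W ::= then if | Z then | Z; Z ::= stmt if Z1; Z1 ::= then Z1 | ε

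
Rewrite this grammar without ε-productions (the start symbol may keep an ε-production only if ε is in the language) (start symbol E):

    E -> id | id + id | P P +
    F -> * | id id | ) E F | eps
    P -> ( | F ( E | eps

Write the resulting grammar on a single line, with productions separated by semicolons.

E -> id | id + id | P P + | P + | +; F -> * | id id | ) E F | ) E; P -> ( | F ( E | ( E

Nullable nonterminals: {F, P}.
ε ∉ L(G), so no ε-production is kept.
Expand every rule over subsets of its nullable positions: E → P P + gives P P + | P + | +. F → ) E F gives ) E F | ) E. P → F ( E gives F ( E | ( E.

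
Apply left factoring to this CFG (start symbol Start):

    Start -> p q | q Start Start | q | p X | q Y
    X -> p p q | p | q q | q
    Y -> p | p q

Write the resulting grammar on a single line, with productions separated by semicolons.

Start has alternatives sharing prefix 'q': factor to Start → q Start1 with Start1 → Start Start | ε | Y.
Start has alternatives sharing prefix 'p': factor to Start → p Start2 with Start2 → q | X.
X has alternatives sharing prefix 'p': factor to X → p X1 with X1 → p q | ε.
X has alternatives sharing prefix 'q': factor to X → q X2 with X2 → q | ε.
Y has alternatives sharing prefix 'p': factor to Y → p Y1 with Y1 → ε | q.

Start -> q Start1 | p Start2; X -> p X1 | q X2; Y -> p Y1; Start1 -> Start Start | eps | Y; Start2 -> q | X; X1 -> p q | eps; X2 -> q | eps; Y1 -> eps | q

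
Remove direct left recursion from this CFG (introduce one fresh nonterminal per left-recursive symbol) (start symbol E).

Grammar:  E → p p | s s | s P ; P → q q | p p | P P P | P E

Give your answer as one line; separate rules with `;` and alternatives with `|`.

E → p p | s s | s P; P → q q P' | p p P'; P' → P P P' | E P' | ε

Left recursion appears on P.
For P: α = {P P, E}, β = {q q, p p}. Rewrite as P → β P' and P' → α P' | ε.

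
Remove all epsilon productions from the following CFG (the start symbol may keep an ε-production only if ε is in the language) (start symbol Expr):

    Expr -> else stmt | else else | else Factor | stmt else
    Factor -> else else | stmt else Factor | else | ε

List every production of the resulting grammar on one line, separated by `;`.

Expr -> else stmt | else else | else Factor | else | stmt else; Factor -> else else | stmt else Factor | stmt else | else

Nullable nonterminals: {Factor}.
ε ∉ L(G), so no ε-production is kept.
Add the nullable-subset variants: Expr → else Factor gives else Factor | else. Factor → stmt else Factor gives stmt else Factor | stmt else.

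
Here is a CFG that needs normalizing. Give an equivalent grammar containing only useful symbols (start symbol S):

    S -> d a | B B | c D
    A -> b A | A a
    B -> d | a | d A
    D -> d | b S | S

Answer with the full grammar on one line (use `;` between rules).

S -> d a | B B | c D; B -> d | a; D -> d | b S | S

Generating nonterminals: {B, D, S}.
Reachable from S after that: {B, D, S}.
Removed useless symbols: {A} and every production mentioning them.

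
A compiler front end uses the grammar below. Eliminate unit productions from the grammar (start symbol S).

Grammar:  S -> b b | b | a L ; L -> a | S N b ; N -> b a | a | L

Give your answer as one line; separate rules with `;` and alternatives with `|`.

S -> b b | b | a L; L -> a | S N b; N -> a | S N b | b a

Unit pairs: N ⇒* {L}.
Replace each nonterminal's rules with the union of the non-unit rules of every nonterminal it unit-derives.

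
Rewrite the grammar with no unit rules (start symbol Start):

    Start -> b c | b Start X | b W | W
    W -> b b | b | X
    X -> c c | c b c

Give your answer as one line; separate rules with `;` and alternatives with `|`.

Unit pairs: Start ⇒* {W, X}; W ⇒* {X}.
Replace each nonterminal's rules with the union of the non-unit rules of every nonterminal it unit-derives.

Start -> b c | b Start X | b W | c c | c b c | b b | b; W -> c c | c b c | b b | b; X -> c c | c b c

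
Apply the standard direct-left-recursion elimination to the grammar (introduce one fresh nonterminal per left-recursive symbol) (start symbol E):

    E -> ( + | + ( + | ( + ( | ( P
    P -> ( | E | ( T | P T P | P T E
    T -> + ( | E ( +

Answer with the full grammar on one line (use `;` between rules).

P is directly left-recursive.
For P: α = {T P, T E}, β = {(, E, ( T}. Rewrite as P → β P' and P' → α P' | ε.

E -> ( + | + ( + | ( + ( | ( P; P -> ( P' | E P' | ( T P'; T -> + ( | E ( +; P' -> T P P' | T E P' | eps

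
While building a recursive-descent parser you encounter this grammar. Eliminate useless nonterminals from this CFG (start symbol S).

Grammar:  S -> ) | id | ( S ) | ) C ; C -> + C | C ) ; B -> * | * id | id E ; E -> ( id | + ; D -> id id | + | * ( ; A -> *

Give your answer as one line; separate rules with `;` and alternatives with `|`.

Generating nonterminals: {A, B, D, E, S}.
Reachable from S after that: {S}.
Removed useless symbols: {A, B, C, D, E} and every production mentioning them.

S -> ) | id | ( S )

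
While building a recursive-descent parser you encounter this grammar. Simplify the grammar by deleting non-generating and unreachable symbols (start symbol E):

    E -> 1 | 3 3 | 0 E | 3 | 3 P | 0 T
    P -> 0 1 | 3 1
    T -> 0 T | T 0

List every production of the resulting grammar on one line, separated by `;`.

E -> 1 | 3 3 | 0 E | 3 | 3 P; P -> 0 1 | 3 1

Generating nonterminals: {E, P}.
Reachable from E after that: {E, P}.
Removed useless symbols: {T} and every production mentioning them.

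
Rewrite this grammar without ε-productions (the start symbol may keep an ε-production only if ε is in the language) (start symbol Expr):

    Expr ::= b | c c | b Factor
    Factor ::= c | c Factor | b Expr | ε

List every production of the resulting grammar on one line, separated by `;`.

Expr ::= b | c c | b Factor; Factor ::= c | c Factor | b Expr

Nullable set = {Factor}.
ε ∉ L(G), so no ε-production is kept.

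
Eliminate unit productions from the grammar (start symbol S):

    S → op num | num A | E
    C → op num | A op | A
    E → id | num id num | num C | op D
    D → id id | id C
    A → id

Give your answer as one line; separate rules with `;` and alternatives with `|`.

Unit pairs: C ⇒* {A}; S ⇒* {E}.
For each unit pair (A, B), copy every non-unit production of B to A, then drop all unit productions.

S → id | num id num | num C | op D | op num | num A; C → op num | A op | id; E → id | num id num | num C | op D; D → id id | id C; A → id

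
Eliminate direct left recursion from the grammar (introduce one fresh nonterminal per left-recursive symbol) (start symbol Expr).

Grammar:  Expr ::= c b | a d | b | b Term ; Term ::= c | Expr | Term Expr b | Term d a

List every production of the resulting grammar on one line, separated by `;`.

Directly left-recursive nonterminal: Term.
For Term: α = {Expr b, d a}, β = {c, Expr}. Rewrite as Term → β Term1 and Term1 → α Term1 | ε.

Expr ::= c b | a d | b | b Term; Term ::= c Term1 | Expr Term1; Term1 ::= Expr b Term1 | d a Term1 | ε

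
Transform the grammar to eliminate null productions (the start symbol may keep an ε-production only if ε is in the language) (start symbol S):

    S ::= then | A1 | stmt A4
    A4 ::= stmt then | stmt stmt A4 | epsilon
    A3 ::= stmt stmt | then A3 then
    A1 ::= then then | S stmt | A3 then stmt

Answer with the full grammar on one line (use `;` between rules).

The nullable symbols are {A4}.
ε ∉ L(G), so no ε-production is kept.
Expand every rule over subsets of its nullable positions: S → stmt A4 gives stmt A4 | stmt. A4 → stmt stmt A4 gives stmt stmt A4 | stmt stmt.

S ::= then | A1 | stmt A4 | stmt; A4 ::= stmt then | stmt stmt A4 | stmt stmt; A3 ::= stmt stmt | then A3 then; A1 ::= then then | S stmt | A3 then stmt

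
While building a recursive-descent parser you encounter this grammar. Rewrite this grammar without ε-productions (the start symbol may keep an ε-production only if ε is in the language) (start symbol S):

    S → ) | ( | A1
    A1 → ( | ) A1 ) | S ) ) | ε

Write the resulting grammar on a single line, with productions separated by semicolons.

Nullable set = {A1, S}.
ε ∈ L(G) since S is nullable, so keep S → ε.
For each production, add variants omitting each subset of nullable occurrences: A1 → ) A1 ) gives ) A1 ) | ) ).

S → ) | ( | A1 | ε; A1 → ( | ) A1 ) | ) ) | S ) )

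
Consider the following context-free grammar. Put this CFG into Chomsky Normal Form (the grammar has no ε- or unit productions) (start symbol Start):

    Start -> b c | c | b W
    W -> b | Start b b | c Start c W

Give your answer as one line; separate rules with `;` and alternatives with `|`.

Introduce a nonterminal for each terminal appearing in a rule of length ≥ 2: X1 → b, X2 → c.
Binarize each right-hand side of length ≥ 3 by chaining fresh nonterminals (Y1, Y2, …): affected rules were W → Start X1 X1; W → X2 Start X2 W.

Start -> X1 X2 | c | X1 W; W -> b | Start Y1 | X2 Y2; X1 -> b; X2 -> c; Y1 -> X1 X1; Y2 -> Start Y3; Y3 -> X2 W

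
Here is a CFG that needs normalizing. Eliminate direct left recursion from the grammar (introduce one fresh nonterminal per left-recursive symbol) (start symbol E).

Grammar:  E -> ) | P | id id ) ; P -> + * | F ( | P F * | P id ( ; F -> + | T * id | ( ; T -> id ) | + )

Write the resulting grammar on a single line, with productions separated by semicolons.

Directly left-recursive nonterminal: P.
For P: α = {F *, id (}, β = {+ *, F (}. Rewrite as P → β P' and P' → α P' | ε.

E -> ) | P | id id ); P -> + * P' | F ( P'; F -> + | T * id | (; T -> id ) | + ); P' -> F * P' | id ( P' | ε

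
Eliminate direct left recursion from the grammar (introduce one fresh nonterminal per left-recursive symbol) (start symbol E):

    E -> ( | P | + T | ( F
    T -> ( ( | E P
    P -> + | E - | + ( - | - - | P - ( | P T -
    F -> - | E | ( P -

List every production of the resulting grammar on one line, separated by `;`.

P is directly left-recursive.
For P: α = {- (, T -}, β = {+, E -, + ( -, - -}. Rewrite as P → β P' and P' → α P' | ε.

E -> ( | P | + T | ( F; T -> ( ( | E P; P -> + P' | E - P' | + ( - P' | - - P'; F -> - | E | ( P -; P' -> - ( P' | T - P' | ε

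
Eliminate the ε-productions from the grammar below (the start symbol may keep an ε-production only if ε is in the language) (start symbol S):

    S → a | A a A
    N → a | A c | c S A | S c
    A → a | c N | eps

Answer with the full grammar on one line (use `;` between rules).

S → a | A a A | A a | a A; N → a | A c | c | c S A | c S | S c; A → a | c N

Nullable nonterminals: {A}.
ε ∉ L(G), so no ε-production is kept.
Add the nullable-subset variants: S → A a A gives A a A | A a | a A. N → A c gives A c | c. N → c S A gives c S A | c S.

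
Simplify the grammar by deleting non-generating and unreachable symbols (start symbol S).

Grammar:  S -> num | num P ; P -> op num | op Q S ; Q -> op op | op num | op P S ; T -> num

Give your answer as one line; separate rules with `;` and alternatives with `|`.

S -> num | num P; P -> op num | op Q S; Q -> op op | op num | op P S

Generating nonterminals: {P, Q, S, T}.
Reachable from S after that: {P, Q, S}.
Removed useless symbols: {T} and every production mentioning them.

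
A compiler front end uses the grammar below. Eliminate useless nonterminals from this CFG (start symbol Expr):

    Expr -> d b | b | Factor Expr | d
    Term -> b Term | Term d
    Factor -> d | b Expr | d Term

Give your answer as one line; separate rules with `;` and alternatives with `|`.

Expr -> d b | b | Factor Expr | d; Factor -> d | b Expr

Generating nonterminals: {Expr, Factor}.
Reachable from Expr after that: {Expr, Factor}.
Removed useless symbols: {Term} and every production mentioning them.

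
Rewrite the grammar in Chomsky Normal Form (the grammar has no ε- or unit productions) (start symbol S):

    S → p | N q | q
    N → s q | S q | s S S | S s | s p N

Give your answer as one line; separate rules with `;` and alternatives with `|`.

S → p | N X1 | q; N → X2 X1 | S X1 | X2 Y1 | S X2 | X2 Y2; X1 → q; X2 → s; X3 → p; Y1 → S S; Y2 → X3 N

Introduce a nonterminal for each terminal appearing in a rule of length ≥ 2: X1 → q, X2 → s, X3 → p.
Binarize each right-hand side of length ≥ 3 by chaining fresh nonterminals (Y1, Y2, …): affected rules were N → X2 S S; N → X2 X3 N.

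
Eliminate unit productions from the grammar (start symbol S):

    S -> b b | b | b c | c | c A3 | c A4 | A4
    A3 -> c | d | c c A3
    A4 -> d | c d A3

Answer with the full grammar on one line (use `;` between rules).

Unit pairs: S ⇒* {A4}.
For each unit pair (A, B), copy every non-unit production of B to A, then drop all unit productions.

S -> d | c d A3 | b b | b | b c | c | c A3 | c A4; A3 -> c | d | c c A3; A4 -> d | c d A3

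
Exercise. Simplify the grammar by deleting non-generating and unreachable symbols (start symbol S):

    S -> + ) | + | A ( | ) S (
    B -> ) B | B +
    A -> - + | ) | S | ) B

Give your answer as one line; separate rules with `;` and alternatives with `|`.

Generating nonterminals: {A, S}.
Reachable from S after that: {A, S}.
Removed useless symbols: {B} and every production mentioning them.

S -> + ) | + | A ( | ) S (; A -> - + | ) | S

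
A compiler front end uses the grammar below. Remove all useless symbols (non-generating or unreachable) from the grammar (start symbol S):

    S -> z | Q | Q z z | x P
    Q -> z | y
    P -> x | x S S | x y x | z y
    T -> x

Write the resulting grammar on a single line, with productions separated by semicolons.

Generating nonterminals: {P, Q, S, T}.
Reachable from S after that: {P, Q, S}.
Removed useless symbols: {T} and every production mentioning them.

S -> z | Q | Q z z | x P; Q -> z | y; P -> x | x S S | x y x | z y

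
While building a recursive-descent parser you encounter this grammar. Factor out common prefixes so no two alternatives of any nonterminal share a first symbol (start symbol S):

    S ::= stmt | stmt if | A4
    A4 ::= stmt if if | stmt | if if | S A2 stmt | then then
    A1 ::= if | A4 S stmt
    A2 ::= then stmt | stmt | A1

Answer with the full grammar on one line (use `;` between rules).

S ::= A4 | stmt S'; A4 ::= if if | S A2 stmt | then then | stmt A4'; A1 ::= if | A4 S stmt; A2 ::= then stmt | stmt | A1; S' ::= ε | if; A4' ::= if if | ε

S has alternatives sharing prefix 'stmt': factor to S → stmt S' with S' → ε | if.
A4 has alternatives sharing prefix 'stmt': factor to A4 → stmt A4' with A4' → if if | ε.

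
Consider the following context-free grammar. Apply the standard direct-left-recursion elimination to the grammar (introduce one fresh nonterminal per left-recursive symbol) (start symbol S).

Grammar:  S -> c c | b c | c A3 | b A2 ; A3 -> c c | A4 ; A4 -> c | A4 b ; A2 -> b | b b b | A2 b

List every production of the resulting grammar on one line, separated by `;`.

Directly left-recursive nonterminals: A4, A2.
For A4: α = {b}, β = {c}. Rewrite as A4 → β A4' and A4' → α A4' | ε.
For A2: α = {b}, β = {b, b b b}. Rewrite as A2 → β A2' and A2' → α A2' | ε.

S -> c c | b c | c A3 | b A2; A3 -> c c | A4; A4 -> c A4'; A2 -> b A2' | b b b A2'; A4' -> b A4' | ε; A2' -> b A2' | ε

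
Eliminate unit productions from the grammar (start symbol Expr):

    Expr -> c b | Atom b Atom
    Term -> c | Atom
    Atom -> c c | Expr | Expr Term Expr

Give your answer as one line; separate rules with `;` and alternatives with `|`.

Expr -> c b | Atom b Atom; Term -> c | c c | Expr Term Expr | c b | Atom b Atom; Atom -> c c | Expr Term Expr | c b | Atom b Atom

Unit pairs: Atom ⇒* {Expr}; Term ⇒* {Atom, Expr}.
For each unit pair (A, B), copy every non-unit production of B to A, then drop all unit productions.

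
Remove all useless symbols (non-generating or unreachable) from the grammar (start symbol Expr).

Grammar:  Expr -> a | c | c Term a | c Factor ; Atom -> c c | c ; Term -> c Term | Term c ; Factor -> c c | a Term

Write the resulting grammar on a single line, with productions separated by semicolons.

Generating nonterminals: {Atom, Expr, Factor}.
Reachable from Expr after that: {Expr, Factor}.
Removed useless symbols: {Atom, Term} and every production mentioning them.

Expr -> a | c | c Factor; Factor -> c c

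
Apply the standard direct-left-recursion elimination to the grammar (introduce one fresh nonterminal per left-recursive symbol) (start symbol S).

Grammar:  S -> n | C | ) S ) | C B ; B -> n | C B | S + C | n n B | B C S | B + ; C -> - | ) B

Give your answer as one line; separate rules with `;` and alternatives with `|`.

S -> n | C | ) S ) | C B; B -> n B' | C B B' | S + C B' | n n B B'; C -> - | ) B; B' -> C S B' | + B' | ε

B is directly left-recursive.
For B: α = {C S, +}, β = {n, C B, S + C, n n B}. Rewrite as B → β B' and B' → α B' | ε.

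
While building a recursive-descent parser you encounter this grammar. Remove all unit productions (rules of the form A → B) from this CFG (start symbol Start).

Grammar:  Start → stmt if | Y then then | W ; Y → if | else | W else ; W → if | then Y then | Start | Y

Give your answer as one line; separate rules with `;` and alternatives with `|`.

Start → stmt if | Y then then | if | else | W else | then Y then; Y → if | else | W else; W → stmt if | Y then then | if | else | W else | then Y then

Unit pairs: Start ⇒* {W, Y}; W ⇒* {Start, Y}.
For every A with A ⇒* B via unit rules, add B's non-unit alternatives to A; then delete every rule of the form X → Y.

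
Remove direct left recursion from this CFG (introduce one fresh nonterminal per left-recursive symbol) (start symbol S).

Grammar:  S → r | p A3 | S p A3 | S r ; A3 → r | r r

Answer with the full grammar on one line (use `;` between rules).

Directly left-recursive nonterminal: S.
For S: α = {p A3, r}, β = {r, p A3}. Rewrite as S → β S' and S' → α S' | ε.

S → r S' | p A3 S'; A3 → r | r r; S' → p A3 S' | r S' | eps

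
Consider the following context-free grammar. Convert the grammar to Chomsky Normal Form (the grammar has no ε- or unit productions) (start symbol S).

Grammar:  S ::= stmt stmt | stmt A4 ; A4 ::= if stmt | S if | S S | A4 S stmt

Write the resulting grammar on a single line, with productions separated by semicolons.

S ::= X1 X1 | X1 A4; A4 ::= X2 X1 | S X2 | S S | A4 Y1; X1 ::= stmt; X2 ::= if; Y1 ::= S X1

Introduce a nonterminal for each terminal appearing in a rule of length ≥ 2: X1 → stmt, X2 → if.
Binarize each right-hand side of length ≥ 3 by chaining fresh nonterminals (Y1, Y2, …): affected rules were A4 → A4 S X1.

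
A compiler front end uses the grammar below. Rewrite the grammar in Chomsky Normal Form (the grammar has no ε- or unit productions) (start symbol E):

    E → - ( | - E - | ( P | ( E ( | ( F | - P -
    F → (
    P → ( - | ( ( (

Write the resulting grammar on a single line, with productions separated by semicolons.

E → X1 X2 | X1 Y1 | X2 P | X2 Y2 | X2 F | X1 Y3; F → (; P → X2 X1 | X2 Y4; X1 → -; X2 → (; Y1 → E X1; Y2 → E X2; Y3 → P X1; Y4 → X2 X2

Introduce a nonterminal for each terminal appearing in a rule of length ≥ 2: X1 → -, X2 → (.
Binarize each right-hand side of length ≥ 3 by chaining fresh nonterminals (Y1, Y2, …): affected rules were E → X1 E X1; E → X2 E X2; E → X1 P X1; P → X2 X2 X2.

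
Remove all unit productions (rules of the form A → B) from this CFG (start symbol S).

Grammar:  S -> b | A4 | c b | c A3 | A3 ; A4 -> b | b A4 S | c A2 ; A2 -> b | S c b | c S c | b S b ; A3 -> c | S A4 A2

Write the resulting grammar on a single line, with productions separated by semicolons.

Unit pairs: S ⇒* {A3, A4}.
For each unit pair (A, B), copy every non-unit production of B to A, then drop all unit productions.

S -> b | b A4 S | c A2 | c b | c A3 | c | S A4 A2; A4 -> b | b A4 S | c A2; A2 -> b | S c b | c S c | b S b; A3 -> c | S A4 A2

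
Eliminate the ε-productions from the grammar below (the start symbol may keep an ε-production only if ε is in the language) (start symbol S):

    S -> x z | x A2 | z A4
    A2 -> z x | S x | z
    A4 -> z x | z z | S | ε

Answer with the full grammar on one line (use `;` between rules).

Nullable set = {A4}.
ε ∉ L(G), so no ε-production is kept.
For each production, add variants omitting each subset of nullable occurrences: S → z A4 gives z A4 | z.

S -> x z | x A2 | z A4 | z; A2 -> z x | S x | z; A4 -> z x | z z | S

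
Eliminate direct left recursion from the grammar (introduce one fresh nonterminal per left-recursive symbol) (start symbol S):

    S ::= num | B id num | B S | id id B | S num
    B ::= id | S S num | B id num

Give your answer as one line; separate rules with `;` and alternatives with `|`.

S ::= num S' | B id num S' | B S S' | id id B S'; B ::= id B' | S S num B'; S' ::= num S' | ε; B' ::= id num B' | ε

Left recursion appears on S, B.
For S: α = {num}, β = {num, B id num, B S, id id B}. Rewrite as S → β S' and S' → α S' | ε.
For B: α = {id num}, β = {id, S S num}. Rewrite as B → β B' and B' → α B' | ε.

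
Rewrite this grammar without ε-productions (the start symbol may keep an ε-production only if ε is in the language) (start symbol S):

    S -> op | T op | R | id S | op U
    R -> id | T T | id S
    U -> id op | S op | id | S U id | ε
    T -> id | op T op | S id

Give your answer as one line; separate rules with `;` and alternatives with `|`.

S -> op | T op | R | id S | op U; R -> id | T T | id S; U -> id op | S op | id | S U id | S id; T -> id | op T op | S id

Nullable nonterminals: {U}.
ε ∉ L(G), so no ε-production is kept.
Add the nullable-subset variants: U → S U id gives S U id | S id.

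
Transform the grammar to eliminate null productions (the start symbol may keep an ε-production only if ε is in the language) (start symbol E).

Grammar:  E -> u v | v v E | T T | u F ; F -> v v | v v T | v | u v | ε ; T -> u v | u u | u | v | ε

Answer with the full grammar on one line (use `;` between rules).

E -> u v | v v E | v v | T T | T | u F | u | ε; F -> v v | v v T | v | u v; T -> u v | u u | u | v

Nullable set = {E, F, T}.
ε ∈ L(G) since E is nullable, so keep E → ε.
For each production, add variants omitting each subset of nullable occurrences: E → v v E gives v v E | v v. E → T T gives T T | T. E → u F gives u F | u.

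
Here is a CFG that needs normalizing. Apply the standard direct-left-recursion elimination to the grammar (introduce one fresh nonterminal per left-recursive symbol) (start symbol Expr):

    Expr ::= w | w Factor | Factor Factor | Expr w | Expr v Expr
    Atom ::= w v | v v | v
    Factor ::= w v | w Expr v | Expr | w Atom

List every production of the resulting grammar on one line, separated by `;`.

Expr ::= w Expr1 | w Factor Expr1 | Factor Factor Expr1; Atom ::= w v | v v | v; Factor ::= w v | w Expr v | Expr | w Atom; Expr1 ::= w Expr1 | v Expr Expr1 | ε

Directly left-recursive nonterminal: Expr.
For Expr: α = {w, v Expr}, β = {w, w Factor, Factor Factor}. Rewrite as Expr → β Expr1 and Expr1 → α Expr1 | ε.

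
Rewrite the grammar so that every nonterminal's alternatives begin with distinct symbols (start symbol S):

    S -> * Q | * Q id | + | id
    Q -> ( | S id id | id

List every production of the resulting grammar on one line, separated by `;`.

S has alternatives sharing prefix '* Q': factor to S → * Q S' with S' → ε | id.

S -> + | id | * Q S'; Q -> ( | S id id | id; S' -> eps | id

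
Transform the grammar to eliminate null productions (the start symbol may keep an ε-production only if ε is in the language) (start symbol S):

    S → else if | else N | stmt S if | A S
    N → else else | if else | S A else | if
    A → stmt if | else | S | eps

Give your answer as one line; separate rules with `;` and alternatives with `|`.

S → else if | else N | stmt S if | A S; N → else else | if else | S A else | S else | if; A → stmt if | else | S

Nullable nonterminals: {A}.
ε ∉ L(G), so no ε-production is kept.
For each production, add variants omitting each subset of nullable occurrences: N → S A else gives S A else | S else.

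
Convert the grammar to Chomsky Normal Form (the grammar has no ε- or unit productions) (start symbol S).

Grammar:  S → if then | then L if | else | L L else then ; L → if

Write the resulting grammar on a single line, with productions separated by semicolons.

S → X1 X2 | X2 Y1 | else | L Y2; L → if; X1 → if; X2 → then; X3 → else; Y1 → L X1; Y2 → L Y3; Y3 → X3 X2

Introduce a nonterminal for each terminal appearing in a rule of length ≥ 2: X1 → if, X2 → then, X3 → else.
Binarize each right-hand side of length ≥ 3 by chaining fresh nonterminals (Y1, Y2, …): affected rules were S → X2 L X1; S → L L X3 X2.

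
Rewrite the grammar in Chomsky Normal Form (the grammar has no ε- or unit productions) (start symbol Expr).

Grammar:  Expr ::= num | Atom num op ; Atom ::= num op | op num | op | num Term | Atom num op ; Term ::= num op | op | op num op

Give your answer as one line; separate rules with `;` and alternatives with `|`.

Expr ::= num | Atom Y1; Atom ::= X1 X2 | X2 X1 | op | X1 Term | Atom Y2; Term ::= X1 X2 | op | X2 Y3; X1 ::= num; X2 ::= op; Y1 ::= X1 X2; Y2 ::= X1 X2; Y3 ::= X1 X2

Introduce a nonterminal for each terminal appearing in a rule of length ≥ 2: X1 → num, X2 → op.
Binarize each right-hand side of length ≥ 3 by chaining fresh nonterminals (Y1, Y2, …): affected rules were Expr → Atom X1 X2; Atom → Atom X1 X2; Term → X2 X1 X2.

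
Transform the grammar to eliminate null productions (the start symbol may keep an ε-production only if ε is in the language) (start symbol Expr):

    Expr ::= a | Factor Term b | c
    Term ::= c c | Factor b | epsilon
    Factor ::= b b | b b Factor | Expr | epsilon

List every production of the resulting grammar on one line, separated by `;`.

Expr ::= a | Factor Term b | Factor b | Term b | b | c; Term ::= c c | Factor b | b; Factor ::= b b | b b Factor | Expr

Nullable set = {Factor, Term}.
ε ∉ L(G), so no ε-production is kept.
Add the nullable-subset variants: Expr → Factor Term b gives Factor Term b | Factor b | Term b | b. Term → Factor b gives Factor b | b.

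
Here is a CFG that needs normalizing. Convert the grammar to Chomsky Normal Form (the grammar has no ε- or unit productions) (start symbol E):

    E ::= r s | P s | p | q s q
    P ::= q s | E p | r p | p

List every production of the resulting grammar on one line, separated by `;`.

E ::= X1 X2 | P X2 | p | X3 Y1; P ::= X3 X2 | E X4 | X1 X4 | p; X1 ::= r; X2 ::= s; X3 ::= q; X4 ::= p; Y1 ::= X2 X3

Introduce a nonterminal for each terminal appearing in a rule of length ≥ 2: X1 → r, X2 → s, X3 → q, X4 → p.
Binarize each right-hand side of length ≥ 3 by chaining fresh nonterminals (Y1, Y2, …): affected rules were E → X3 X2 X3.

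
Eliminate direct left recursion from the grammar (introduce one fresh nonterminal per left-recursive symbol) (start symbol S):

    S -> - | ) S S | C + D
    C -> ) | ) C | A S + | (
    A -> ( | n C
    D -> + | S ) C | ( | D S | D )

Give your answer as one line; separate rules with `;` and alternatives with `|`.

D is directly left-recursive.
For D: α = {S, )}, β = {+, S ) C, (}. Rewrite as D → β D' and D' → α D' | ε.

S -> - | ) S S | C + D; C -> ) | ) C | A S + | (; A -> ( | n C; D -> + D' | S ) C D' | ( D'; D' -> S D' | ) D' | eps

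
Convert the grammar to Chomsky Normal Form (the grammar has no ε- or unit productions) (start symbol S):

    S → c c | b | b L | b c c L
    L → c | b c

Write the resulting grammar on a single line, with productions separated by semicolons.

S → X1 X1 | b | X2 L | X2 Y1; L → c | X2 X1; X1 → c; X2 → b; Y1 → X1 Y2; Y2 → X1 L

Introduce a nonterminal for each terminal appearing in a rule of length ≥ 2: X1 → c, X2 → b.
Binarize each right-hand side of length ≥ 3 by chaining fresh nonterminals (Y1, Y2, …): affected rules were S → X2 X1 X1 L.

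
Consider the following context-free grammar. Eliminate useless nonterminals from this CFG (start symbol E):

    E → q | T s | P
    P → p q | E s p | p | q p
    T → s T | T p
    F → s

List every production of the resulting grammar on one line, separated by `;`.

E → q | P; P → p q | E s p | p | q p

Generating nonterminals: {E, F, P}.
Reachable from E after that: {E, P}.
Removed useless symbols: {F, T} and every production mentioning them.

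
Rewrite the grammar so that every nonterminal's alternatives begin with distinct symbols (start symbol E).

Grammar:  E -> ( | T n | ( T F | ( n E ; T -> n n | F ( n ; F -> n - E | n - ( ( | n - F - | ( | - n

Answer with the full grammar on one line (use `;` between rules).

E -> T n | ( E'; T -> n n | F ( n; F -> ( | - n | n - F'; E' -> ε | T F | n E; F' -> E | ( ( | F -

E has alternatives sharing prefix '(': factor to E → ( E' with E' → ε | T F | n E.
F has alternatives sharing prefix 'n -': factor to F → n - F' with F' → E | ( ( | F -.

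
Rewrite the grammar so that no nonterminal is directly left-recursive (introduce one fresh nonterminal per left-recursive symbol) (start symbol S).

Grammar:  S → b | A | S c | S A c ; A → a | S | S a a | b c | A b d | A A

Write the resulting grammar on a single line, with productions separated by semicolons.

Directly left-recursive nonterminals: S, A.
For S: α = {c, A c}, β = {b, A}. Rewrite as S → β S' and S' → α S' | ε.
For A: α = {b d, A}, β = {a, S, S a a, b c}. Rewrite as A → β A' and A' → α A' | ε.

S → b S' | A S'; A → a A' | S A' | S a a A' | b c A'; S' → c S' | A c S' | ε; A' → b d A' | A A' | ε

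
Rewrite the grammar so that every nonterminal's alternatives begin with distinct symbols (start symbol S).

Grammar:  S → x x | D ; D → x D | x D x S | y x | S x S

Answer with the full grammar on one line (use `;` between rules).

S → x x | D; D → y x | S x S | x D D'; D' → ε | x S

D has alternatives sharing prefix 'x D': factor to D → x D D' with D' → ε | x S.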